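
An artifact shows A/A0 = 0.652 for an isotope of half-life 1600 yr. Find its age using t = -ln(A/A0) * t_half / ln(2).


lambda = ln(2) / t_half = ln(2) / 1600 = 4.332170e-04 /yr
t = -ln(A/A0) / lambda
t = -ln(0.652) / 4.332170e-04
t = 987.29 yr

987.29


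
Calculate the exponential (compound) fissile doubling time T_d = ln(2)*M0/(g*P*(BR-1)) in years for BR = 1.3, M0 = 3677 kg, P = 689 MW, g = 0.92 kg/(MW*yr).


Breeding gain G = BR - 1 = 1.3 - 1 = 0.3
Fissile production rate = g * P * G = 0.92 * 689 * 0.3 = 190.164 kg/yr
T_d = ln(2) * M0 / (g * P * G)
T_d = ln(2) * 3677 / 190.164 = 13.403 yr

13.403


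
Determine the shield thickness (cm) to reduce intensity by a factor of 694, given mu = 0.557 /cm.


x = ln(factor) / mu
x = ln(694) / 0.557
x = 11.746 cm

11.746


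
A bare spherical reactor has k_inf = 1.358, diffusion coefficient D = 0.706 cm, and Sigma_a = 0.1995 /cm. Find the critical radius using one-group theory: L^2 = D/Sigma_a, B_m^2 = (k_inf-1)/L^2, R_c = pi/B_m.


L^2 = D / Sigma_a = 0.706 / 0.1995 = 3.538847 cm^2
B_m^2 = (k_inf - 1) / L^2 = (1.358 - 1) / 3.538847 = 0.1011629 /cm^2
For a bare sphere: B_g = pi/R, so R_c = pi / sqrt(B_m^2)
R_c = pi / sqrt(0.1011629) = 9.8773 cm

9.8773


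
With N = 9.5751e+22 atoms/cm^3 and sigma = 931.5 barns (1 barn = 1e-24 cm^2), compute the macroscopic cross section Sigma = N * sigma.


Sigma = N * sigma_barns * 1e-24
Sigma = 9.5751e+22 * 931.5 * 1e-24
Sigma = 89.192 /cm

89.192


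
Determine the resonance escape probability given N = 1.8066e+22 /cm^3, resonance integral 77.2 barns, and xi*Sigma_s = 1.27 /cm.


p = exp(-N * I * 1e-24 / (xi*Sigma_s))
p = exp(-1.8066e+22 * 77.2 * 1e-24 / 1.27)
p = 0.33348

0.33348


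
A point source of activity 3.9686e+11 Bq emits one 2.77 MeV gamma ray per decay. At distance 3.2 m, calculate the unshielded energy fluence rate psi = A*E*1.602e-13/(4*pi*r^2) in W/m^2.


psi = A * E * 1.602e-13 / (4*pi*r^2)
psi = 3.9686e+11 * 2.77 * 1.602e-13 / (4*pi*3.2^2)
psi = 0.0013686 W/m^2

0.0013686


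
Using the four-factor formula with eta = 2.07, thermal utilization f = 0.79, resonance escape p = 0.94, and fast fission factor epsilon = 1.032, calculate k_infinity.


k_inf = eta * f * p * epsilon
k_inf = 2.07 * 0.79 * 0.94 * 1.032
k_inf = 1.5864

1.5864


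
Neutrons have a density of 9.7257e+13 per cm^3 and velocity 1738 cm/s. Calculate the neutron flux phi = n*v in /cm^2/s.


phi = n * v
phi = 9.7257e+13 * 1738
phi = 1.6903e+17 /cm^2/s

1.6903e+17


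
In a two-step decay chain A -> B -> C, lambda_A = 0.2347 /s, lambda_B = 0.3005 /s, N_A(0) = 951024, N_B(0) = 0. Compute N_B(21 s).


N_B(t) = lambda_A * N_A0 / (lambda_B - lambda_A) * [exp(-lambda_A*t) - exp(-lambda_B*t)]
exp(-0.2347*21) = 0.007235904; exp(-0.3005*21) = 0.001817124
N_B = 0.2347 * 951024 / (0.3005 - 0.2347) * (0.007235904 - 0.001817124)
N_B = 18381

18381


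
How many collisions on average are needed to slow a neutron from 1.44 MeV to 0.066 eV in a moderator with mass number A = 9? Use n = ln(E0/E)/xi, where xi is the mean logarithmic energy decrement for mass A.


xi = 1 + (A-1)^2/(2A)*ln((A-1)/(A+1)) = 0.2066007 (for A = 9)
n = ln(E0/E) / xi
n = ln(1.44e6 / 0.066) / 0.2066007
n = ln(2.181818e+07) / 0.2066007 = 81.792

81.792


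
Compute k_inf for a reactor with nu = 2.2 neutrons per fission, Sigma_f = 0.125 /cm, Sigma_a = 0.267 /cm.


k_inf = nu * Sigma_f / Sigma_a
k_inf = 2.2 * 0.125 / 0.267
k_inf = 1.0300

1.0300


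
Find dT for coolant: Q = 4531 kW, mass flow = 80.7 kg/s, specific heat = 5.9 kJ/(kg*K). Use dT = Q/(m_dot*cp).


dT = Q / (m_dot * cp)
dT = 4531 / (80.7 * 5.9)
dT = 9.5163 C

9.5163


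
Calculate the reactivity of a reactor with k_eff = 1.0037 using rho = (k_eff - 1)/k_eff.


rho = (k_eff - 1) / k_eff
rho = (1.0037 - 1) / 1.0037
rho = 0.0036864

0.0036864


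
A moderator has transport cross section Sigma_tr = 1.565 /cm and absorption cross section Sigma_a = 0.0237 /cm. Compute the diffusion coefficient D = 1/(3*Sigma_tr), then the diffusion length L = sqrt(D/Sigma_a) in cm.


D = 1 / (3 * Sigma_tr) = 1 / (3 * 1.565) = 0.2129925 cm
L = sqrt(D / Sigma_a)
L = sqrt(0.2129925 / 0.0237)
L = 2.9978 cm

2.9978


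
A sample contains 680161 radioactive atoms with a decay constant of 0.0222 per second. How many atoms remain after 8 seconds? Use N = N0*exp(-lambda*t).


N = N0 * exp(-lambda * t)
N = 680161 * exp(-0.0222 * 8)
N = 569483

569483


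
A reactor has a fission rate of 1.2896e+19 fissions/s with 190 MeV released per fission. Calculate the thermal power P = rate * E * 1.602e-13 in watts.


P = fission_rate * E_MeV * 1.602e-13
P = 1.2896e+19 * 190 * 1.602e-13
P = 3.9253e+08 W

3.9253e+08


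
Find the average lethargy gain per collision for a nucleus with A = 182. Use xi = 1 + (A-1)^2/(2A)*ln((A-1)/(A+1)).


xi = 1 + (A-1)^2/(2A) * ln((A-1)/(A+1))
xi = 1 + (182-1)^2/(2*182) * ln((182-1)/(182 +1))
xi = 0.010949

0.010949


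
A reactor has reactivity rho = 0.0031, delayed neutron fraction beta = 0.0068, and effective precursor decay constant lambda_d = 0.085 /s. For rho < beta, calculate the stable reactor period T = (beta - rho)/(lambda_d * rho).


T = (beta - rho) / (lambda_d * rho)
T = (0.0068 - 0.0031) / (0.085 * 0.0031)
T = 14.042 s

14.042


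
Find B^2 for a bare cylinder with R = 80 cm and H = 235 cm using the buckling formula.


B^2 = (2.405/R)^2 + (pi/H)^2
B^2 = (2.405/80)^2 + (pi/235)^2
B^2 = 0.0010825 /cm^2

0.0010825


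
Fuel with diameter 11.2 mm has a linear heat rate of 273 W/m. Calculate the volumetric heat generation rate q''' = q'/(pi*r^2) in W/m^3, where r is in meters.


r = D / 2 / 1000 = 11.2 / 2 / 1000 = 0.0056 m
q''' = q' / (pi * r^2)
q''' = 273 / (pi * 0.0056^2)
q''' = 2.7710e+06 W/m^3

2.7710e+06


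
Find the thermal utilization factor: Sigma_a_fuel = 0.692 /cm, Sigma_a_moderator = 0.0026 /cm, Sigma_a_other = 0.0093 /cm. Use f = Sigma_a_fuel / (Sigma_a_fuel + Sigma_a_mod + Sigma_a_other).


f = Sigma_a_fuel / (Sigma_a_fuel + Sigma_a_mod + Sigma_a_other)
f = 0.692 / (0.692 + 0.0026 + 0.0093)
f = 0.98309

0.98309


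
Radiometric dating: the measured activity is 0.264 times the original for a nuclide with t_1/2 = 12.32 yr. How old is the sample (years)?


lambda = ln(2) / t_half = ln(2) / 12.32 = 0.05626195 /yr
t = -ln(A/A0) / lambda
t = -ln(0.264) / 0.05626195
t = 23.672 yr

23.672


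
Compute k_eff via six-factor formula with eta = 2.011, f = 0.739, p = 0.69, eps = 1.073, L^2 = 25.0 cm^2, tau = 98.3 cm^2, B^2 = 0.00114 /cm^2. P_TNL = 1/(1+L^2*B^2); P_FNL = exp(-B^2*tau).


k_inf = eta*f*p*eps = 2.011*0.739*0.69*1.073 = 1.100285
P_TNL = 1/(1 + L^2*B^2) = 1/(1 + 25.0*0.00114) = 0.9722897
P_FNL = exp(-B^2*tau) = exp(-0.00114*98.3) = 0.8939888
k_eff = k_inf * P_TNL * P_FNL = 1.100285 * 0.9722897 * 0.8939888
k_eff = 0.95639

0.95639


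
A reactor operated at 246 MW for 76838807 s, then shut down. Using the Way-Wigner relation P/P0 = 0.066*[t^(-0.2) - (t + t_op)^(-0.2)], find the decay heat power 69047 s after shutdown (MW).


P/P0 = 0.066 * [t^(-0.2) - (t + t_op)^(-0.2)]
P/P0 = 0.066 * [69047^(-0.2) - (69047 + 76838807)^(-0.2)]
P/P0 = 0.066 * [0.1076889 - 0.02647316] = 0.005360239
P = 246 * 0.005360239 = 1.3186 MW

1.3186


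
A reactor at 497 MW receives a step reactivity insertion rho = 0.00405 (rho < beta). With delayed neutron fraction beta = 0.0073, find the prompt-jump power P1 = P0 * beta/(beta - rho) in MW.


P1/P0 = beta / (beta - rho)
P1/P0 = 0.0073 / (0.0073 - 0.00405) = 2.246154
P1 = 497 * 2.246154 = 1116.3 MW

1116.3


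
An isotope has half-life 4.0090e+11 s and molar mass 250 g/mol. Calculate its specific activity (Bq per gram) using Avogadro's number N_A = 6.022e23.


lambda = ln(2) / t_half = ln(2) / 4.0090e+11 = 1.728978e-12 /s
SA = lambda * N_A / M
SA = 1.728978e-12 * 6.022e23 / 250
SA = 4.1648e+09 Bq/g

4.1648e+09


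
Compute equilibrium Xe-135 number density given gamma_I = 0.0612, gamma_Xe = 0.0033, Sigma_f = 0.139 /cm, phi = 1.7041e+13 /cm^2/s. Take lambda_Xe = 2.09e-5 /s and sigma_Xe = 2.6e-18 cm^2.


Xe_eq = (gamma_I + gamma_Xe) * Sigma_f * phi / (lambda_Xe + sigma_Xe * phi)
Numerator = (0.0612 + 0.0033) * 0.139 * 1.7041e+13 = 1.527811e+11
Denominator = 2.09e-5 + 2.6e-18 * 1.7041e+13 = 6.520660e-05
Xe_eq = 1.527811e+11 / 6.520660e-05 = 2.3430e+15 /cm^3

2.3430e+15


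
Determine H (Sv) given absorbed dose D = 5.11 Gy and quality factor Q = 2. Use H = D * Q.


H = D * Q
H = 5.11 * 2
H = 10.220 Sv

10.220


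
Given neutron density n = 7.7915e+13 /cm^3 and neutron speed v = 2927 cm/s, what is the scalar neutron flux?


phi = n * v
phi = 7.7915e+13 * 2927
phi = 2.2806e+17 /cm^2/s

2.2806e+17


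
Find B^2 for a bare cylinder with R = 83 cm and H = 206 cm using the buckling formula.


B^2 = (2.405/R)^2 + (pi/H)^2
B^2 = (2.405/83)^2 + (pi/206)^2
B^2 = 0.0010722 /cm^2

0.0010722


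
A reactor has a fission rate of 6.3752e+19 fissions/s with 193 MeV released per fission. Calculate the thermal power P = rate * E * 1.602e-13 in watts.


P = fission_rate * E_MeV * 1.602e-13
P = 6.3752e+19 * 193 * 1.602e-13
P = 1.9711e+09 W

1.9711e+09


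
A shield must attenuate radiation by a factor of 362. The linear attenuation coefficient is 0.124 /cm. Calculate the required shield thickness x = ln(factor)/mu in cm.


x = ln(factor) / mu
x = ln(362) / 0.124
x = 47.513 cm

47.513


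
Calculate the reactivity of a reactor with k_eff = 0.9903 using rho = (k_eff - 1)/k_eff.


rho = (k_eff - 1) / k_eff
rho = (0.9903 - 1) / 0.9903
rho = -0.0097950

-0.0097950


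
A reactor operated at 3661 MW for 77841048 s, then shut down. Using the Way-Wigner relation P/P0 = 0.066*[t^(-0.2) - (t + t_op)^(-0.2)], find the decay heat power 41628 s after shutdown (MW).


P/P0 = 0.066 * [t^(-0.2) - (t + t_op)^(-0.2)]
P/P0 = 0.066 * [41628^(-0.2) - (41628 + 77841048)^(-0.2)]
P/P0 = 0.066 * [0.1191579 - 0.02640656] = 0.006121588
P = 3661 * 0.006121588 = 22.411 MW

22.411


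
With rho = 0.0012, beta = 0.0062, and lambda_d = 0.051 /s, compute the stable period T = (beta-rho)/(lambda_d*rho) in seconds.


T = (beta - rho) / (lambda_d * rho)
T = (0.0062 - 0.0012) / (0.051 * 0.0012)
T = 81.699 s

81.699


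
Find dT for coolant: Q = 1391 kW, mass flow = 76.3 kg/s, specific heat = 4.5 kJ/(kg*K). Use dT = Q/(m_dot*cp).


dT = Q / (m_dot * cp)
dT = 1391 / (76.3 * 4.5)
dT = 4.0513 C

4.0513


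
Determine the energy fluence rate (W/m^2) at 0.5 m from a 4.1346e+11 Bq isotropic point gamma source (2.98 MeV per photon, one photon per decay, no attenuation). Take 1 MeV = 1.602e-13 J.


psi = A * E * 1.602e-13 / (4*pi*r^2)
psi = 4.1346e+11 * 2.98 * 1.602e-13 / (4*pi*0.5^2)
psi = 0.062829 W/m^2

0.062829


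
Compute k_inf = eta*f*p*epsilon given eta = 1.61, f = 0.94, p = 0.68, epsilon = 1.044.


k_inf = eta * f * p * epsilon
k_inf = 1.61 * 0.94 * 0.68 * 1.044
k_inf = 1.0744

1.0744


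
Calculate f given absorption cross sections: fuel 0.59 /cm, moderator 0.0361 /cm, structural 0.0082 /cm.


f = Sigma_a_fuel / (Sigma_a_fuel + Sigma_a_mod + Sigma_a_other)
f = 0.59 / (0.59 + 0.0361 + 0.0082)
f = 0.93016

0.93016


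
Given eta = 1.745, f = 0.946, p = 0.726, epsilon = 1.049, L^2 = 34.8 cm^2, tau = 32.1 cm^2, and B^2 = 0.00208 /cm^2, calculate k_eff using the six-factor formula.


k_inf = eta*f*p*eps = 1.745*0.946*0.726*1.049 = 1.257184
P_TNL = 1/(1 + L^2*B^2) = 1/(1 + 34.8*0.00208) = 0.9325018
P_FNL = exp(-B^2*tau) = exp(-0.00208*32.1) = 0.9354122
k_eff = k_inf * P_TNL * P_FNL = 1.257184 * 0.9325018 * 0.9354122
k_eff = 1.0966

1.0966


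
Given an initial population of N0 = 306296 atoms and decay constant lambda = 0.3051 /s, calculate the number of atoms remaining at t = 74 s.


N = N0 * exp(-lambda * t)
N = 306296 * exp(-0.3051 * 74)
N = 4.7962e-05

4.7962e-05


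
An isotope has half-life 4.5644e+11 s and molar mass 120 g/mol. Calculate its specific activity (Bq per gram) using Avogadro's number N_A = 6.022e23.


lambda = ln(2) / t_half = ln(2) / 4.5644e+11 = 1.518594e-12 /s
SA = lambda * N_A / M
SA = 1.518594e-12 * 6.022e23 / 120
SA = 7.6208e+09 Bq/g

7.6208e+09


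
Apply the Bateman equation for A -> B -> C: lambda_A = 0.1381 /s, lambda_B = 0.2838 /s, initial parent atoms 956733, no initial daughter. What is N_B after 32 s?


N_B(t) = lambda_A * N_A0 / (lambda_B - lambda_A) * [exp(-lambda_A*t) - exp(-lambda_B*t)]
exp(-0.1381*32) = 0.01204386; exp(-0.2838*32) = 1.137395e-04
N_B = 0.1381 * 956733 / (0.2838 - 0.1381) * (0.01204386 - 1.137395e-04)
N_B = 10819

10819


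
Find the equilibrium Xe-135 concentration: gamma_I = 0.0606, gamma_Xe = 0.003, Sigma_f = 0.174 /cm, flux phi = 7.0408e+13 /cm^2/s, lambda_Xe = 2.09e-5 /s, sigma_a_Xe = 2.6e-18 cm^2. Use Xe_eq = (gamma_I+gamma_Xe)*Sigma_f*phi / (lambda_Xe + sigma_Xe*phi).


Xe_eq = (gamma_I + gamma_Xe) * Sigma_f * phi / (lambda_Xe + sigma_Xe * phi)
Numerator = (0.0606 + 0.003) * 0.174 * 7.0408e+13 = 7.791631e+11
Denominator = 2.09e-5 + 2.6e-18 * 7.0408e+13 = 2.039608e-04
Xe_eq = 7.791631e+11 / 2.039608e-04 = 3.8202e+15 /cm^3

3.8202e+15


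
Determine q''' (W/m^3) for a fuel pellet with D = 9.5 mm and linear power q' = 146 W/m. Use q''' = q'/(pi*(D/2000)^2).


r = D / 2 / 1000 = 9.5 / 2 / 1000 = 0.00475 m
q''' = q' / (pi * r^2)
q''' = 146 / (pi * 0.00475^2)
q''' = 2.0598e+06 W/m^3

2.0598e+06


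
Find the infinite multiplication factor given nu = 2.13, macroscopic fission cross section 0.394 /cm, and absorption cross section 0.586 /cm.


k_inf = nu * Sigma_f / Sigma_a
k_inf = 2.13 * 0.394 / 0.586
k_inf = 1.4321

1.4321


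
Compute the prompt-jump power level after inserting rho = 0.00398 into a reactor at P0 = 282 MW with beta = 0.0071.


P1/P0 = beta / (beta - rho)
P1/P0 = 0.0071 / (0.0071 - 0.00398) = 2.275641
P1 = 282 * 2.275641 = 641.73 MW

641.73


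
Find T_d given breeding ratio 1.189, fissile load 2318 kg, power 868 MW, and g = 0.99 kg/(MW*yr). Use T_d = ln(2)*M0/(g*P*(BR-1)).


Breeding gain G = BR - 1 = 1.189 - 1 = 0.189
Fissile production rate = g * P * G = 0.99 * 868 * 0.189 = 162.41148 kg/yr
T_d = ln(2) * M0 / (g * P * G)
T_d = ln(2) * 2318 / 162.41148 = 9.8929 yr

9.8929


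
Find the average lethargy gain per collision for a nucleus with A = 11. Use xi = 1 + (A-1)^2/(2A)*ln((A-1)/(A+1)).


xi = 1 + (A-1)^2/(2A) * ln((A-1)/(A+1))
xi = 1 + (11-1)^2/(2*11) * ln((11-1)/(11 +1))
xi = 0.17127

0.17127


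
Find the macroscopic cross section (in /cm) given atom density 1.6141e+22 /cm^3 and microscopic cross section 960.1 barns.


Sigma = N * sigma_barns * 1e-24
Sigma = 1.6141e+22 * 960.1 * 1e-24
Sigma = 15.497 /cm

15.497


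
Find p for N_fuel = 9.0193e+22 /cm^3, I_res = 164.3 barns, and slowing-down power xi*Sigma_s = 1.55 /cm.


p = exp(-N * I * 1e-24 / (xi*Sigma_s))
p = exp(-9.0193e+22 * 164.3 * 1e-24 / 1.55)
p = 7.0461e-05

7.0461e-05


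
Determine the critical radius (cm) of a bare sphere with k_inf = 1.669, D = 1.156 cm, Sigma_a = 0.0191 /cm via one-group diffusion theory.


L^2 = D / Sigma_a = 1.156 / 0.0191 = 60.52356 cm^2
B_m^2 = (k_inf - 1) / L^2 = (1.669 - 1) / 60.52356 = 0.01105355 /cm^2
For a bare sphere: B_g = pi/R, so R_c = pi / sqrt(B_m^2)
R_c = pi / sqrt(0.01105355) = 29.881 cm

29.881


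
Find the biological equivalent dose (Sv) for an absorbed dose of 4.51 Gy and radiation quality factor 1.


H = D * Q
H = 4.51 * 1
H = 4.5100 Sv

4.5100


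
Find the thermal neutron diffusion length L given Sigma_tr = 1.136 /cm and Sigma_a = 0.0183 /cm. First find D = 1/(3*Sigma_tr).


D = 1 / (3 * Sigma_tr) = 1 / (3 * 1.136) = 0.2934272 cm
L = sqrt(D / Sigma_a)
L = sqrt(0.2934272 / 0.0183)
L = 4.0043 cm

4.0043


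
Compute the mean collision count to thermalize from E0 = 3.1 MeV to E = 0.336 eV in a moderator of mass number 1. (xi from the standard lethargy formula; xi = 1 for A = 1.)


xi = 1 + (A-1)^2/(2A)*ln((A-1)/(A+1)) = 1 (for A = 1)
n = ln(E0/E) / xi
n = ln(3.1e6 / 0.336) / 1
n = ln(9.226190e+06) / 1 = 16.038

16.038


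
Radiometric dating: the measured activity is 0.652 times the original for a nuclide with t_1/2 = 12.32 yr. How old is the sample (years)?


lambda = ln(2) / t_half = ln(2) / 12.32 = 0.05626195 /yr
t = -ln(A/A0) / lambda
t = -ln(0.652) / 0.05626195
t = 7.6021 yr

7.6021


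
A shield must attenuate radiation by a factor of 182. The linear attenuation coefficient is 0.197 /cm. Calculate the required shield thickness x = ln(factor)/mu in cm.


x = ln(factor) / mu
x = ln(182) / 0.197
x = 26.416 cm

26.416


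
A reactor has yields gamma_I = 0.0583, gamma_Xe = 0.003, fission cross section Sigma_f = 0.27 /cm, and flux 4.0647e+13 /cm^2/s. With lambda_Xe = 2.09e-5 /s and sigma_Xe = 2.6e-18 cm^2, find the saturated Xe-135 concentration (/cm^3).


Xe_eq = (gamma_I + gamma_Xe) * Sigma_f * phi / (lambda_Xe + sigma_Xe * phi)
Numerator = (0.0583 + 0.003) * 0.27 * 4.0647e+13 = 6.727485e+11
Denominator = 2.09e-5 + 2.6e-18 * 4.0647e+13 = 1.265822e-04
Xe_eq = 6.727485e+11 / 1.265822e-04 = 5.3147e+15 /cm^3

5.3147e+15


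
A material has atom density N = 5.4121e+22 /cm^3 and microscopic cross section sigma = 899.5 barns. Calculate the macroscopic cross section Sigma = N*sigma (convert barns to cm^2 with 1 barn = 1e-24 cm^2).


Sigma = N * sigma_barns * 1e-24
Sigma = 5.4121e+22 * 899.5 * 1e-24
Sigma = 48.682 /cm

48.682


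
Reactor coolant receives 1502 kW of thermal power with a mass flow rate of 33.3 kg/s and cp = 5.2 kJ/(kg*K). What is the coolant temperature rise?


dT = Q / (m_dot * cp)
dT = 1502 / (33.3 * 5.2)
dT = 8.6741 C

8.6741


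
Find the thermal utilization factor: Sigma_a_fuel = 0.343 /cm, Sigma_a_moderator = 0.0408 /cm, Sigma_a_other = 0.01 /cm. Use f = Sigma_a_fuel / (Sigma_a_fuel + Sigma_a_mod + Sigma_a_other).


f = Sigma_a_fuel / (Sigma_a_fuel + Sigma_a_mod + Sigma_a_other)
f = 0.343 / (0.343 + 0.0408 + 0.01)
f = 0.87100

0.87100


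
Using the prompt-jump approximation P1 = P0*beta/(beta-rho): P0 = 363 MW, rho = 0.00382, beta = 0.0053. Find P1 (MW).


P1/P0 = beta / (beta - rho)
P1/P0 = 0.0053 / (0.0053 - 0.00382) = 3.581081
P1 = 363 * 3.581081 = 1299.9 MW

1299.9


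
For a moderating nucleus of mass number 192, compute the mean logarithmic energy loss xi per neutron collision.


xi = 1 + (A-1)^2/(2A) * ln((A-1)/(A+1))
xi = 1 + (192-1)^2/(2*192) * ln((192-1)/(192 +1))
xi = 0.010381

0.010381


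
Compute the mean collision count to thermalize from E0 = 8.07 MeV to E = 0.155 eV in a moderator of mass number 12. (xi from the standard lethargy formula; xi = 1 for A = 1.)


xi = 1 + (A-1)^2/(2A)*ln((A-1)/(A+1)) = 0.1577690 (for A = 12)
n = ln(E0/E) / xi
n = ln(8.07e6 / 0.155) / 0.1577690
n = ln(5.206452e+07) / 0.1577690 = 112.62

112.62


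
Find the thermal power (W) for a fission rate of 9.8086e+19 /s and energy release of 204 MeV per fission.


P = fission_rate * E_MeV * 1.602e-13
P = 9.8086e+19 * 204 * 1.602e-13
P = 3.2055e+09 W

3.2055e+09


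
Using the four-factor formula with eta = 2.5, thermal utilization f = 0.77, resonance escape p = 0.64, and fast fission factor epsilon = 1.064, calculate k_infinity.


k_inf = eta * f * p * epsilon
k_inf = 2.5 * 0.77 * 0.64 * 1.064
k_inf = 1.3108

1.3108


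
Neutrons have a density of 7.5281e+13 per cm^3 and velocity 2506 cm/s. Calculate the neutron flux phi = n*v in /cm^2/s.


phi = n * v
phi = 7.5281e+13 * 2506
phi = 1.8865e+17 /cm^2/s

1.8865e+17


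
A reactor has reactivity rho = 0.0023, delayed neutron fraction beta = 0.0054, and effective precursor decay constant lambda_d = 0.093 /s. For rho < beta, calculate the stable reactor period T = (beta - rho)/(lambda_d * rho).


T = (beta - rho) / (lambda_d * rho)
T = (0.0054 - 0.0023) / (0.093 * 0.0023)
T = 14.493 s

14.493


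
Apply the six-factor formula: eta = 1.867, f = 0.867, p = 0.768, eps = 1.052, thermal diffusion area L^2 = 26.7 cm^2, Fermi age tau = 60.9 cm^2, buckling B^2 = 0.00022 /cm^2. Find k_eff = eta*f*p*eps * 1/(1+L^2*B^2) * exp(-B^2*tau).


k_inf = eta*f*p*eps = 1.867*0.867*0.768*1.052 = 1.307797
P_TNL = 1/(1 + L^2*B^2) = 1/(1 + 26.7*0.00022) = 0.9941603
P_FNL = exp(-B^2*tau) = exp(-0.00022*60.9) = 0.9866914
k_eff = k_inf * P_TNL * P_FNL = 1.307797 * 0.9941603 * 0.9866914
k_eff = 1.2829

1.2829


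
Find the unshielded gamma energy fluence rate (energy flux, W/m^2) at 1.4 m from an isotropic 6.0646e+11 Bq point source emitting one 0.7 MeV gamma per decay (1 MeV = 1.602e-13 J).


psi = A * E * 1.602e-13 / (4*pi*r^2)
psi = 6.0646e+11 * 0.7 * 1.602e-13 / (4*pi*1.4^2)
psi = 0.0027612 W/m^2

0.0027612


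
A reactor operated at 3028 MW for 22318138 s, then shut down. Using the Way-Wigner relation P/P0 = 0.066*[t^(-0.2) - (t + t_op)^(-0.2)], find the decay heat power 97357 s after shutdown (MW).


P/P0 = 0.066 * [t^(-0.2) - (t + t_op)^(-0.2)]
P/P0 = 0.066 * [97357^(-0.2) - (97357 + 22318138)^(-0.2)]
P/P0 = 0.066 * [0.1005371 - 0.03387586] = 0.004399642
P = 3028 * 0.004399642 = 13.322 MW

13.322


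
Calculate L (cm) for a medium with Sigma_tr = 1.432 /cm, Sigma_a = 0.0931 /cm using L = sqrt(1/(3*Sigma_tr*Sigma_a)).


D = 1 / (3 * Sigma_tr) = 1 / (3 * 1.432) = 0.2327747 cm
L = sqrt(D / Sigma_a)
L = sqrt(0.2327747 / 0.0931)
L = 1.5812 cm

1.5812


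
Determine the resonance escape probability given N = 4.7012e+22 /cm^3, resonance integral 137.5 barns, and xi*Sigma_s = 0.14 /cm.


p = exp(-N * I * 1e-24 / (xi*Sigma_s))
p = exp(-4.7012e+22 * 137.5 * 1e-24 / 0.14)
p = 8.8621e-21

8.8621e-21


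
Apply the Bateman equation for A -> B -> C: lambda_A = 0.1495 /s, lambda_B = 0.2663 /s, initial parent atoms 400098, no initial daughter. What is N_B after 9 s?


N_B(t) = lambda_A * N_A0 / (lambda_B - lambda_A) * [exp(-lambda_A*t) - exp(-lambda_B*t)]
exp(-0.1495*9) = 0.2604095; exp(-0.2663*9) = 0.09101782
N_B = 0.1495 * 400098 / (0.2663 - 0.1495) * (0.2604095 - 0.09101782)
N_B = 86747

86747


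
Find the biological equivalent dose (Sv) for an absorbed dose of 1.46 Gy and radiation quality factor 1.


H = D * Q
H = 1.46 * 1
H = 1.4600 Sv

1.4600


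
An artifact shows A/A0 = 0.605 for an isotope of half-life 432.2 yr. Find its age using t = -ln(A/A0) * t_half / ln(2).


lambda = ln(2) / t_half = ln(2) / 432.2 = 0.001603765 /yr
t = -ln(A/A0) / lambda
t = -ln(0.605) / 0.001603765
t = 313.34 yr

313.34


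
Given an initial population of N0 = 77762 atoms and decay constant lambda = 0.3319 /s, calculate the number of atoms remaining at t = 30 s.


N = N0 * exp(-lambda * t)
N = 77762 * exp(-0.3319 * 30)
N = 3.6855

3.6855


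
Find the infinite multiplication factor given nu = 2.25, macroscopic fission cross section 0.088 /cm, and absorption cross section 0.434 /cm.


k_inf = nu * Sigma_f / Sigma_a
k_inf = 2.25 * 0.088 / 0.434
k_inf = 0.45622

0.45622


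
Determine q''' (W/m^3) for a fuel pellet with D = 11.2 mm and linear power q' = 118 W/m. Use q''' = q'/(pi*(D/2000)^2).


r = D / 2 / 1000 = 11.2 / 2 / 1000 = 0.0056 m
q''' = q' / (pi * r^2)
q''' = 118 / (pi * 0.0056^2)
q''' = 1.1977e+06 W/m^3

1.1977e+06


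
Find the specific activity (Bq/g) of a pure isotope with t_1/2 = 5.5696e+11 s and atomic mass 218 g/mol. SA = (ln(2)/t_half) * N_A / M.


lambda = ln(2) / t_half = ln(2) / 5.5696e+11 = 1.244519e-12 /s
SA = lambda * N_A / M
SA = 1.244519e-12 * 6.022e23 / 218
SA = 3.4378e+09 Bq/g

3.4378e+09


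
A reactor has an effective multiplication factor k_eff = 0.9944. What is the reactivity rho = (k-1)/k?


rho = (k_eff - 1) / k_eff
rho = (0.9944 - 1) / 0.9944
rho = -0.0056315

-0.0056315


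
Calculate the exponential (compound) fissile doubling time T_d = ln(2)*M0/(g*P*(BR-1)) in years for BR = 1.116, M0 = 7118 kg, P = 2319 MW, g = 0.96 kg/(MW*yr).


Breeding gain G = BR - 1 = 1.116 - 1 = 0.116
Fissile production rate = g * P * G = 0.96 * 2319 * 0.116 = 258.24384 kg/yr
T_d = ln(2) * M0 / (g * P * G)
T_d = ln(2) * 7118 / 258.24384 = 19.105 yr

19.105


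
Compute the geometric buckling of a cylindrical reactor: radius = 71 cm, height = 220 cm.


B^2 = (2.405/R)^2 + (pi/H)^2
B^2 = (2.405/71)^2 + (pi/220)^2
B^2 = 0.0013513 /cm^2

0.0013513


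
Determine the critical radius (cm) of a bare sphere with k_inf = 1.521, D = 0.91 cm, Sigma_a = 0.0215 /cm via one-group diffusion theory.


L^2 = D / Sigma_a = 0.91 / 0.0215 = 42.32558 cm^2
B_m^2 = (k_inf - 1) / L^2 = (1.521 - 1) / 42.32558 = 0.01230934 /cm^2
For a bare sphere: B_g = pi/R, so R_c = pi / sqrt(B_m^2)
R_c = pi / sqrt(0.01230934) = 28.316 cm

28.316


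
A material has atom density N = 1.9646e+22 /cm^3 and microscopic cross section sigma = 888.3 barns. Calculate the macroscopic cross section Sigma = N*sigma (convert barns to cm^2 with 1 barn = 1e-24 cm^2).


Sigma = N * sigma_barns * 1e-24
Sigma = 1.9646e+22 * 888.3 * 1e-24
Sigma = 17.452 /cm

17.452


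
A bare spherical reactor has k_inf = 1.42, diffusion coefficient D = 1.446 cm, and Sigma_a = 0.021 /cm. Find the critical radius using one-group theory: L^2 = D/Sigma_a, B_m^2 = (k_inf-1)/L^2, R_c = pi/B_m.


L^2 = D / Sigma_a = 1.446 / 0.021 = 68.85714 cm^2
B_m^2 = (k_inf - 1) / L^2 = (1.42 - 1) / 68.85714 = 0.006099585 /cm^2
For a bare sphere: B_g = pi/R, so R_c = pi / sqrt(B_m^2)
R_c = pi / sqrt(0.006099585) = 40.225 cm

40.225


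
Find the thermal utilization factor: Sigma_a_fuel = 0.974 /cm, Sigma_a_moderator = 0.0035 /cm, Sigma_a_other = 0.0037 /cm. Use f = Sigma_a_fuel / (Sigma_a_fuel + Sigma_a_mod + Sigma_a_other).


f = Sigma_a_fuel / (Sigma_a_fuel + Sigma_a_mod + Sigma_a_other)
f = 0.974 / (0.974 + 0.0035 + 0.0037)
f = 0.99266

0.99266


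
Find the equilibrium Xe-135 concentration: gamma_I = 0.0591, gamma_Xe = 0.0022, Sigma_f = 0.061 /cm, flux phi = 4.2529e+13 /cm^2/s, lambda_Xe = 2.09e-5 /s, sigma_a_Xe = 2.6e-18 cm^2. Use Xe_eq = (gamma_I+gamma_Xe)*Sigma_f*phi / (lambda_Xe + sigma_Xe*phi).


Xe_eq = (gamma_I + gamma_Xe) * Sigma_f * phi / (lambda_Xe + sigma_Xe * phi)
Numerator = (0.0591 + 0.0022) * 0.061 * 4.2529e+13 = 1.590287e+11
Denominator = 2.09e-5 + 2.6e-18 * 4.2529e+13 = 1.314754e-04
Xe_eq = 1.590287e+11 / 1.314754e-04 = 1.2096e+15 /cm^3

1.2096e+15


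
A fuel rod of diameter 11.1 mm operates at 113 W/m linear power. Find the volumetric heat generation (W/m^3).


r = D / 2 / 1000 = 11.1 / 2 / 1000 = 0.00555 m
q''' = q' / (pi * r^2)
q''' = 113 / (pi * 0.00555^2)
q''' = 1.1677e+06 W/m^3

1.1677e+06


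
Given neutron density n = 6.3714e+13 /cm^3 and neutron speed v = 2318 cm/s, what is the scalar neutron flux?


phi = n * v
phi = 6.3714e+13 * 2318
phi = 1.4769e+17 /cm^2/s

1.4769e+17


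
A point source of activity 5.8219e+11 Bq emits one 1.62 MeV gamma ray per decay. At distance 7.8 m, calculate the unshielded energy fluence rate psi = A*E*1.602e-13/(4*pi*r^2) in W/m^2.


psi = A * E * 1.602e-13 / (4*pi*r^2)
psi = 5.8219e+11 * 1.62 * 1.602e-13 / (4*pi*7.8^2)
psi = 1.9763e-04 W/m^2

1.9763e-04


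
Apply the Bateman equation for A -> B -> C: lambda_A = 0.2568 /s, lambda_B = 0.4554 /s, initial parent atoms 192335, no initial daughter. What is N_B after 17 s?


N_B(t) = lambda_A * N_A0 / (lambda_B - lambda_A) * [exp(-lambda_A*t) - exp(-lambda_B*t)]
exp(-0.2568*17) = 0.01270703; exp(-0.4554*17) = 4.342892e-04
N_B = 0.2568 * 192335 / (0.4554 - 0.2568) * (0.01270703 - 4.342892e-04)
N_B = 3052.2

3052.2


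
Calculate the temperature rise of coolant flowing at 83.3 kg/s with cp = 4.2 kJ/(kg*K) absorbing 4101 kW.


dT = Q / (m_dot * cp)
dT = 4101 / (83.3 * 4.2)
dT = 11.722 C

11.722


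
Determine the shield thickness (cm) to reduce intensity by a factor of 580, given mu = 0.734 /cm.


x = ln(factor) / mu
x = ln(580) / 0.734
x = 8.6690 cm

8.6690


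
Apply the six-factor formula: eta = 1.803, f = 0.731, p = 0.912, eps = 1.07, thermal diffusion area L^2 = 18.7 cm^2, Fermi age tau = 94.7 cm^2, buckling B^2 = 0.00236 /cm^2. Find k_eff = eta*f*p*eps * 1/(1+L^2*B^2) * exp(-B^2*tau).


k_inf = eta*f*p*eps = 1.803*0.731*0.912*1.07 = 1.286150
P_TNL = 1/(1 + L^2*B^2) = 1/(1 + 18.7*0.00236) = 0.9577333
P_FNL = exp(-B^2*tau) = exp(-0.00236*94.7) = 0.7997213
k_eff = k_inf * P_TNL * P_FNL = 1.286150 * 0.9577333 * 0.7997213
k_eff = 0.98509

0.98509


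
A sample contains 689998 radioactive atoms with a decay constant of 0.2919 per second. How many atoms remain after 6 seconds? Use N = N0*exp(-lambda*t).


N = N0 * exp(-lambda * t)
N = 689998 * exp(-0.2919 * 6)
N = 119736

119736


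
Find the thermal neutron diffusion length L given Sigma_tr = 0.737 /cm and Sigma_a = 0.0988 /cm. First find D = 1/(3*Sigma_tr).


D = 1 / (3 * Sigma_tr) = 1 / (3 * 0.737) = 0.4522840 cm
L = sqrt(D / Sigma_a)
L = sqrt(0.4522840 / 0.0988)
L = 2.1396 cm

2.1396


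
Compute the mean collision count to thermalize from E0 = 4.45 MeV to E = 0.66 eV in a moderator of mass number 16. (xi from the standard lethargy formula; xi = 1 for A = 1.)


xi = 1 + (A-1)^2/(2A)*ln((A-1)/(A+1)) = 0.1199467 (for A = 16)
n = ln(E0/E) / xi
n = ln(4.45e6 / 0.66) / 0.1199467
n = ln(6.742424e+06) / 0.1199467 = 131.09

131.09


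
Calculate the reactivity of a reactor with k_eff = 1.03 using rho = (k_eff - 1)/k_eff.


rho = (k_eff - 1) / k_eff
rho = (1.03 - 1) / 1.03
rho = 0.029126

0.029126


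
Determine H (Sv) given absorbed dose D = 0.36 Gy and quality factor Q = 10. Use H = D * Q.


H = D * Q
H = 0.36 * 10
H = 3.6000 Sv

3.6000


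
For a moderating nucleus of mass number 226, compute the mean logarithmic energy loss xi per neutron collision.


xi = 1 + (A-1)^2/(2A) * ln((A-1)/(A+1))
xi = 1 + (226-1)^2/(2*226) * ln((226-1)/(226 +1))
xi = 0.0088235

0.0088235


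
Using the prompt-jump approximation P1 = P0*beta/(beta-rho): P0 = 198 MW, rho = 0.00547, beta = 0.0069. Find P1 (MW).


P1/P0 = beta / (beta - rho)
P1/P0 = 0.0069 / (0.0069 - 0.00547) = 4.825175
P1 = 198 * 4.825175 = 955.38 MW

955.38


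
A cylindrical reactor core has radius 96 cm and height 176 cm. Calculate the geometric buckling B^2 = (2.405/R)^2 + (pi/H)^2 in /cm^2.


B^2 = (2.405/R)^2 + (pi/H)^2
B^2 = (2.405/96)^2 + (pi/176)^2
B^2 = 9.4623e-04 /cm^2

9.4623e-04


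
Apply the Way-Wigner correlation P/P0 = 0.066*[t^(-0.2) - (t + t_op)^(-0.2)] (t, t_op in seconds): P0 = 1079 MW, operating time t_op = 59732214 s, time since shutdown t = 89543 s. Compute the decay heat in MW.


P/P0 = 0.066 * [t^(-0.2) - (t + t_op)^(-0.2)]
P/P0 = 0.066 * [89543^(-0.2) - (89543 + 59732214)^(-0.2)]
P/P0 = 0.066 * [0.1022336 - 0.02783737] = 0.004910151
P = 1079 * 0.004910151 = 5.2981 MW

5.2981


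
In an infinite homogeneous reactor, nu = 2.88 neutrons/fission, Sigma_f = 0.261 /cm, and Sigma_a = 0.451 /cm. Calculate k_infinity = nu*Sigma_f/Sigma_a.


k_inf = nu * Sigma_f / Sigma_a
k_inf = 2.88 * 0.261 / 0.451
k_inf = 1.6667

1.6667


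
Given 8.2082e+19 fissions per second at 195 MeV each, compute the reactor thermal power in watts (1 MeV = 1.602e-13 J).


P = fission_rate * E_MeV * 1.602e-13
P = 8.2082e+19 * 195 * 1.602e-13
P = 2.5642e+09 W

2.5642e+09


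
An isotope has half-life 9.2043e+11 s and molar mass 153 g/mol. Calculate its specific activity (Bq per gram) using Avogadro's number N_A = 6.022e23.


lambda = ln(2) / t_half = ln(2) / 9.2043e+11 = 7.530689e-13 /s
SA = lambda * N_A / M
SA = 7.530689e-13 * 6.022e23 / 153
SA = 2.9640e+09 Bq/g

2.9640e+09


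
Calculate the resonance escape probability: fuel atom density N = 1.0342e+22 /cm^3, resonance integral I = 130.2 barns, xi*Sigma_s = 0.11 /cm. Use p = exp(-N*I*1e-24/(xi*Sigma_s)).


p = exp(-N * I * 1e-24 / (xi*Sigma_s))
p = exp(-1.0342e+22 * 130.2 * 1e-24 / 0.11)
p = 4.8276e-06

4.8276e-06


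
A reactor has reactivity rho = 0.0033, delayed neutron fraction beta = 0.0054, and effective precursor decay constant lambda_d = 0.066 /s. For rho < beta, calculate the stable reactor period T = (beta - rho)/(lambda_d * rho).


T = (beta - rho) / (lambda_d * rho)
T = (0.0054 - 0.0033) / (0.066 * 0.0033)
T = 9.6419 s

9.6419


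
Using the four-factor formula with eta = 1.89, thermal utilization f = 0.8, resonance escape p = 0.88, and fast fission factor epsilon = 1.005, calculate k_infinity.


k_inf = eta * f * p * epsilon
k_inf = 1.89 * 0.8 * 0.88 * 1.005
k_inf = 1.3372

1.3372


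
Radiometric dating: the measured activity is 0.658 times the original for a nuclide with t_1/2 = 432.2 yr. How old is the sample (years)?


lambda = ln(2) / t_half = ln(2) / 432.2 = 0.001603765 /yr
t = -ln(A/A0) / lambda
t = -ln(0.658) / 0.001603765
t = 260.98 yr

260.98


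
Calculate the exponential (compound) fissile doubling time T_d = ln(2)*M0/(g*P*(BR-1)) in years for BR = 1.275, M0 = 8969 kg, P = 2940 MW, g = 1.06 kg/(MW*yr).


Breeding gain G = BR - 1 = 1.275 - 1 = 0.275
Fissile production rate = g * P * G = 1.06 * 2940 * 0.275 = 857.01 kg/yr
T_d = ln(2) * M0 / (g * P * G)
T_d = ln(2) * 8969 / 857.01 = 7.2541 yr

7.2541


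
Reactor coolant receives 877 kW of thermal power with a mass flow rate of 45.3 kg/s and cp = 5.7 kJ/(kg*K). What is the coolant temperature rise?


dT = Q / (m_dot * cp)
dT = 877 / (45.3 * 5.7)
dT = 3.3965 C

3.3965


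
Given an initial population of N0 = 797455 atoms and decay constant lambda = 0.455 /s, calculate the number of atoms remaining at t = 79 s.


N = N0 * exp(-lambda * t)
N = 797455 * exp(-0.455 * 79)
N = 1.9543e-10

1.9543e-10


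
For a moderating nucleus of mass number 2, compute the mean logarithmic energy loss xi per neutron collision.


xi = 1 + (A-1)^2/(2A) * ln((A-1)/(A+1))
xi = 1 + (2-1)^2/(2*2) * ln((2-1)/(2 +1))
xi = 0.72535

0.72535


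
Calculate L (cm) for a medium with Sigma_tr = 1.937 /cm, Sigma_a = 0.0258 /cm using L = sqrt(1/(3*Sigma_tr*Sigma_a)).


D = 1 / (3 * Sigma_tr) = 1 / (3 * 1.937) = 0.1720874 cm
L = sqrt(D / Sigma_a)
L = sqrt(0.1720874 / 0.0258)
L = 2.5826 cm

2.5826


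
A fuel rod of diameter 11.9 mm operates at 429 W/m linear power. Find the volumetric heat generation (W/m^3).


r = D / 2 / 1000 = 11.9 / 2 / 1000 = 0.00595 m
q''' = q' / (pi * r^2)
q''' = 429 / (pi * 0.00595^2)
q''' = 3.8572e+06 W/m^3

3.8572e+06


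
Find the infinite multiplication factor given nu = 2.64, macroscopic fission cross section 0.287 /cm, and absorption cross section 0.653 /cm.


k_inf = nu * Sigma_f / Sigma_a
k_inf = 2.64 * 0.287 / 0.653
k_inf = 1.1603

1.1603


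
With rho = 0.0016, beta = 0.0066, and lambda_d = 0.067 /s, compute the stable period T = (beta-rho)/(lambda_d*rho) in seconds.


T = (beta - rho) / (lambda_d * rho)
T = (0.0066 - 0.0016) / (0.067 * 0.0016)
T = 46.642 s

46.642


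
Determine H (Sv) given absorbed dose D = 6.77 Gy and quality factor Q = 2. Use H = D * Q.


H = D * Q
H = 6.77 * 2
H = 13.540 Sv

13.540


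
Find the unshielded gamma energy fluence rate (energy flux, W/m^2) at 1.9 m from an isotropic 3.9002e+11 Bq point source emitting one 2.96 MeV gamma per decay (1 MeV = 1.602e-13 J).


psi = A * E * 1.602e-13 / (4*pi*r^2)
psi = 3.9002e+11 * 2.96 * 1.602e-13 / (4*pi*1.9^2)
psi = 0.0040768 W/m^2

0.0040768


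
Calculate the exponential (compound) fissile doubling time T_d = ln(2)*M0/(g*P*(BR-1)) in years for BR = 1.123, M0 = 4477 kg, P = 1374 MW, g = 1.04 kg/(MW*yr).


Breeding gain G = BR - 1 = 1.123 - 1 = 0.123
Fissile production rate = g * P * G = 1.04 * 1374 * 0.123 = 175.76208 kg/yr
T_d = ln(2) * M0 / (g * P * G)
T_d = ln(2) * 4477 / 175.76208 = 17.656 yr

17.656


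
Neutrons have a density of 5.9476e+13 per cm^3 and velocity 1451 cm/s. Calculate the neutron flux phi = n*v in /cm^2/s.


phi = n * v
phi = 5.9476e+13 * 1451
phi = 8.6300e+16 /cm^2/s

8.6300e+16


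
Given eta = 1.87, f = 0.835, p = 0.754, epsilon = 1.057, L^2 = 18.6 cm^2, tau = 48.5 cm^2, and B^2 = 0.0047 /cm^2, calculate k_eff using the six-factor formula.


k_inf = eta*f*p*eps = 1.87*0.835*0.754*1.057 = 1.244441
P_TNL = 1/(1 + L^2*B^2) = 1/(1 + 18.6*0.0047) = 0.9196079
P_FNL = exp(-B^2*tau) = exp(-0.0047*48.5) = 0.7961641
k_eff = k_inf * P_TNL * P_FNL = 1.244441 * 0.9196079 * 0.7961641
k_eff = 0.91113

0.91113


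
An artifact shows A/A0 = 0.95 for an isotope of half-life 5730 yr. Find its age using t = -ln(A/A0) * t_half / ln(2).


lambda = ln(2) / t_half = ln(2) / 5730 = 1.209681e-04 /yr
t = -ln(A/A0) / lambda
t = -ln(0.95) / 1.209681e-04
t = 424.02 yr

424.02


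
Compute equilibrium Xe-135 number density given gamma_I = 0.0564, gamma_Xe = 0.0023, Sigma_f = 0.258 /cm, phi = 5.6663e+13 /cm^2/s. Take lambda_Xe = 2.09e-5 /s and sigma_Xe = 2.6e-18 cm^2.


Xe_eq = (gamma_I + gamma_Xe) * Sigma_f * phi / (lambda_Xe + sigma_Xe * phi)
Numerator = (0.0564 + 0.0023) * 0.258 * 5.6663e+13 = 8.581385e+11
Denominator = 2.09e-5 + 2.6e-18 * 5.6663e+13 = 1.682238e-04
Xe_eq = 8.581385e+11 / 1.682238e-04 = 5.1012e+15 /cm^3

5.1012e+15


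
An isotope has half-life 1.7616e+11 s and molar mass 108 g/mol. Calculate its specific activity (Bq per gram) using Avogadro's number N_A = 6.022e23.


lambda = ln(2) / t_half = ln(2) / 1.7616e+11 = 3.934759e-12 /s
SA = lambda * N_A / M
SA = 3.934759e-12 * 6.022e23 / 108
SA = 2.1940e+10 Bq/g

2.1940e+10


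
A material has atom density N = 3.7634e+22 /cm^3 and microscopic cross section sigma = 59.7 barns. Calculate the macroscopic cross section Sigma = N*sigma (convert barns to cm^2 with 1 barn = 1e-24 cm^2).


Sigma = N * sigma_barns * 1e-24
Sigma = 3.7634e+22 * 59.7 * 1e-24
Sigma = 2.2467 /cm

2.2467


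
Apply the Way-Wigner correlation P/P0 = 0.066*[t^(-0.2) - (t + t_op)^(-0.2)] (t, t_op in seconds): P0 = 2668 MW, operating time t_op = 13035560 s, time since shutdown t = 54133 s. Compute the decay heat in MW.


P/P0 = 0.066 * [t^(-0.2) - (t + t_op)^(-0.2)]
P/P0 = 0.066 * [54133^(-0.2) - (54133 + 13035560)^(-0.2)]
P/P0 = 0.066 * [0.1130596 - 0.03772368] = 0.004972171
P = 2668 * 0.004972171 = 13.266 MW

13.266


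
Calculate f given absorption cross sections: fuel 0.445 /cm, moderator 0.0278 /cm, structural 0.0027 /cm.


f = Sigma_a_fuel / (Sigma_a_fuel + Sigma_a_mod + Sigma_a_other)
f = 0.445 / (0.445 + 0.0278 + 0.0027)
f = 0.93586

0.93586


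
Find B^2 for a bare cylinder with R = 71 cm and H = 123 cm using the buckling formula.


B^2 = (2.405/R)^2 + (pi/H)^2
B^2 = (2.405/71)^2 + (pi/123)^2
B^2 = 0.0017998 /cm^2

0.0017998


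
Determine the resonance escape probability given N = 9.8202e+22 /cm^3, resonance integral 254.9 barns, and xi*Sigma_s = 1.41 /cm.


p = exp(-N * I * 1e-24 / (xi*Sigma_s))
p = exp(-9.8202e+22 * 254.9 * 1e-24 / 1.41)
p = 1.9498e-08

1.9498e-08


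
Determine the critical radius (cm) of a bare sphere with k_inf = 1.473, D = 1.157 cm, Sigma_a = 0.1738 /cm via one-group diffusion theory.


L^2 = D / Sigma_a = 1.157 / 0.1738 = 6.657077 cm^2
B_m^2 = (k_inf - 1) / L^2 = (1.473 - 1) / 6.657077 = 0.07105221 /cm^2
For a bare sphere: B_g = pi/R, so R_c = pi / sqrt(B_m^2)
R_c = pi / sqrt(0.07105221) = 11.786 cm

11.786


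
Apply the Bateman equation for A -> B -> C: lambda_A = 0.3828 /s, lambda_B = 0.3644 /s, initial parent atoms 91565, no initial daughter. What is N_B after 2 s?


N_B(t) = lambda_A * N_A0 / (lambda_B - lambda_A) * [exp(-lambda_A*t) - exp(-lambda_B*t)]
exp(-0.3828*2) = 0.4650548; exp(-0.3644*2) = 0.4824876
N_B = 0.3828 * 91565 / (0.3644 - 0.3828) * (0.4650548 - 0.4824876)
N_B = 33209

33209


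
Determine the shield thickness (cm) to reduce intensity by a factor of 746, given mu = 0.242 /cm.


x = ln(factor) / mu
x = ln(746) / 0.242
x = 27.334 cm

27.334


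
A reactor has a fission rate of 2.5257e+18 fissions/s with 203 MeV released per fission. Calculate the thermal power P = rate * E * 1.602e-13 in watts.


P = fission_rate * E_MeV * 1.602e-13
P = 2.5257e+18 * 203 * 1.602e-13
P = 8.2137e+07 W

8.2137e+07


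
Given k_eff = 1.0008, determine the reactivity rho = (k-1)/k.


rho = (k_eff - 1) / k_eff
rho = (1.0008 - 1) / 1.0008
rho = 7.9936e-04

7.9936e-04
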